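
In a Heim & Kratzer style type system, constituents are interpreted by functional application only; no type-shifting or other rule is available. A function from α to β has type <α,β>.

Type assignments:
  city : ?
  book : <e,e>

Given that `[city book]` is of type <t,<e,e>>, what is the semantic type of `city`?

<<e,e>,<t,<e,e>>>

At [city book] (required: <t,<e,e>>): book is <e,e>, which is not a function with range <t,<e,e>>; hence city is the functor — type <<e,e>,<t,<e,e>>>.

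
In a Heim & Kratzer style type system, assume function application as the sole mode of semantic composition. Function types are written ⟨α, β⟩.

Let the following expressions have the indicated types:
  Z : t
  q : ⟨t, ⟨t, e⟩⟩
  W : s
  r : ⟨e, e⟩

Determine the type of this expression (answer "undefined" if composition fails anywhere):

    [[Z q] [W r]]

undefined

[Z q]: q is ⟨t, ⟨t, e⟩⟩, Z is t; result ⟨t, e⟩.
[W r]: s and ⟨e, e⟩ cannot combine by function application — type clash.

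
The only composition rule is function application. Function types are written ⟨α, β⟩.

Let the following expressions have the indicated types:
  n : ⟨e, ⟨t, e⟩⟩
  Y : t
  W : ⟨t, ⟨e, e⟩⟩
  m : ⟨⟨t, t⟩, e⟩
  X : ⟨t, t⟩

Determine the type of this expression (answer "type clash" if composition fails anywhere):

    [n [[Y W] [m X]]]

⟨t, e⟩

[Y W]: functor W : ⟨t, ⟨e, e⟩⟩, argument Y : t; result ⟨e, e⟩.
[m X]: functor m : ⟨⟨t, t⟩, e⟩, argument X : ⟨t, t⟩; result e.
[[Y W] [m X]]: functor [Y W] : ⟨e, e⟩, argument [m X] : e; result e.
[n [[Y W] [m X]]]: functor n : ⟨e, ⟨t, e⟩⟩, argument [[Y W] [m X]] : e; result ⟨t, e⟩.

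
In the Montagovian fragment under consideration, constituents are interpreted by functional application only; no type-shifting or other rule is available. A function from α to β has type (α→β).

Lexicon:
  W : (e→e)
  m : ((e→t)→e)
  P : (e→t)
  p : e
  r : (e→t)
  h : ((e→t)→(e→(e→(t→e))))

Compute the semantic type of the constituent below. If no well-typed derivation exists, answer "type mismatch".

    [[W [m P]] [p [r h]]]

At [m P], m : ((e→t)→e) takes P : (e→t), giving e.
At [W [m P]], W : (e→e) takes [m P] : e, giving e.
At [r h], h : ((e→t)→(e→(e→(t→e)))) takes r : (e→t), giving (e→(e→(t→e))).
At [p [r h]], [r h] : (e→(e→(t→e))) takes p : e, giving (e→(t→e)).
At [[W [m P]] [p [r h]]], [p [r h]] : (e→(t→e)) takes [W [m P]] : e, giving (t→e).

(t→e)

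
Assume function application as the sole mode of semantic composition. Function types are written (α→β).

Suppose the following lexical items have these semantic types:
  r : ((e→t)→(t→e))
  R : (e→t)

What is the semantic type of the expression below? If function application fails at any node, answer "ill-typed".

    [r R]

[r R]: r is ((e→t)→(t→e)), R is (e→t); result (t→e).

(t→e)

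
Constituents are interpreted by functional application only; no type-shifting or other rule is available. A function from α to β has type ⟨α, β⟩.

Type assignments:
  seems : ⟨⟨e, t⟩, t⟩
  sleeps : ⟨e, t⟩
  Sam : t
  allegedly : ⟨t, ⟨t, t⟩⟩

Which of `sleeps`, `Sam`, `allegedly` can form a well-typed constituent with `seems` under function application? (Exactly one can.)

sleeps

sleeps — combines: seems : ⟨⟨e, t⟩, t⟩ takes sleeps : ⟨e, t⟩ as argument, giving t.
Sam : t — no; seems wants ⟨e, t⟩, and Sam wants nothing (atomic).
allegedly : ⟨t, ⟨t, t⟩⟩ — no; seems wants ⟨e, t⟩, and allegedly wants t.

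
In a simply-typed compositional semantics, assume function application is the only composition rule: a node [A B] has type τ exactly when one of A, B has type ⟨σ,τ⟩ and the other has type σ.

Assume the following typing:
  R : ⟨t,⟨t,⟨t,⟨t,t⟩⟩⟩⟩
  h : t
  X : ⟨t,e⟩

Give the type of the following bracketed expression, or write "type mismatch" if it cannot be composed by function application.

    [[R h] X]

type mismatch

[R h]: R is ⟨t,⟨t,⟨t,⟨t,t⟩⟩⟩⟩, h is t; result ⟨t,⟨t,⟨t,t⟩⟩⟩.
[[R h] X]: ⟨t,⟨t,⟨t,t⟩⟩⟩ and ⟨t,e⟩ cannot combine by function application — type clash.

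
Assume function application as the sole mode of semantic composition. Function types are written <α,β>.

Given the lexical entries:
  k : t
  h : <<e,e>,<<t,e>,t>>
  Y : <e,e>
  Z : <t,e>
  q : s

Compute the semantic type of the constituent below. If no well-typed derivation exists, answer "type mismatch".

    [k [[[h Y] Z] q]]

type mismatch

[h Y]: h is <<e,e>,<<t,e>,t>>, Y is <e,e>; result <<t,e>,t>.
[[h Y] Z]: [h Y] is <<t,e>,t>, Z is <t,e>; result t.
At [[[h Y] Z] q]: neither t nor s can take the other as argument; the node is ill-typed.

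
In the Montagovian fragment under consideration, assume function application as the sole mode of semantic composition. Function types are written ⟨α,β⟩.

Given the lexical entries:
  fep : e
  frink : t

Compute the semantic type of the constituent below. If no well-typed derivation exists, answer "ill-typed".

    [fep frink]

[fep frink]: e and t cannot combine by function application — type clash.

ill-typed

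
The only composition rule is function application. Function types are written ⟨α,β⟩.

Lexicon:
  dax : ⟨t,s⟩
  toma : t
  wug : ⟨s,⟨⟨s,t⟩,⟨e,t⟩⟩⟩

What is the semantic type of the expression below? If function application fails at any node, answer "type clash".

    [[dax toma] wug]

⟨⟨s,t⟩,⟨e,t⟩⟩

At [dax toma], dax : ⟨t,s⟩ takes toma : t, giving s.
At [[dax toma] wug], wug : ⟨s,⟨⟨s,t⟩,⟨e,t⟩⟩⟩ takes [dax toma] : s, giving ⟨⟨s,t⟩,⟨e,t⟩⟩.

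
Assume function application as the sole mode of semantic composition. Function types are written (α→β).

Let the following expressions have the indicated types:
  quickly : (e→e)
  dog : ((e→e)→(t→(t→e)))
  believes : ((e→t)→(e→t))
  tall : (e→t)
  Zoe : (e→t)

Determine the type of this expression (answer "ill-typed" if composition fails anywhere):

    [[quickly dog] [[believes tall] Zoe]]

ill-typed

[quickly dog]: functor dog : ((e→e)→(t→(t→e))), argument quickly : (e→e); result (t→(t→e)).
[believes tall]: functor believes : ((e→t)→(e→t)), argument tall : (e→t); result (e→t).
At [[believes tall] Zoe]: neither (e→t) nor (e→t) can take the other as argument; the node is ill-typed.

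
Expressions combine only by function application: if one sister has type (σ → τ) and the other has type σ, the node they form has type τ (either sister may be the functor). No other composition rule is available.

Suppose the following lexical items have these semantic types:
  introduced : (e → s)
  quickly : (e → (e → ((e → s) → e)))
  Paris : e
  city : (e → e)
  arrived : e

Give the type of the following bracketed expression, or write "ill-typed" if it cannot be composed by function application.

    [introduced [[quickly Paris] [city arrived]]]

At [quickly Paris], quickly : (e → (e → ((e → s) → e))) takes Paris : e, giving (e → ((e → s) → e)).
At [city arrived], city : (e → e) takes arrived : e, giving e.
At [[quickly Paris] [city arrived]], [quickly Paris] : (e → ((e → s) → e)) takes [city arrived] : e, giving ((e → s) → e).
At [introduced [[quickly Paris] [city arrived]]], [[quickly Paris] [city arrived]] : ((e → s) → e) takes introduced : (e → s), giving e.

e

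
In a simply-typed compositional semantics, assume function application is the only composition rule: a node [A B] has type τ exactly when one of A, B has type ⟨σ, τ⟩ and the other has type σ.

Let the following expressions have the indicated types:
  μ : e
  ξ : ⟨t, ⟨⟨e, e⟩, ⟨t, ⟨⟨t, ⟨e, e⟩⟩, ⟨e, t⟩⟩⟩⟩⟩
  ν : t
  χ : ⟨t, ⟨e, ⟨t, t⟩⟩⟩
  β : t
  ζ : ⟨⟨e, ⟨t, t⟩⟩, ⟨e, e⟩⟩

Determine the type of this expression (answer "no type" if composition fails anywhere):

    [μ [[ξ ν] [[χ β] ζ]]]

At [ξ ν], ξ : ⟨t, ⟨⟨e, e⟩, ⟨t, ⟨⟨t, ⟨e, e⟩⟩, ⟨e, t⟩⟩⟩⟩⟩ takes ν : t, giving ⟨⟨e, e⟩, ⟨t, ⟨⟨t, ⟨e, e⟩⟩, ⟨e, t⟩⟩⟩⟩.
At [χ β], χ : ⟨t, ⟨e, ⟨t, t⟩⟩⟩ takes β : t, giving ⟨e, ⟨t, t⟩⟩.
At [[χ β] ζ], ζ : ⟨⟨e, ⟨t, t⟩⟩, ⟨e, e⟩⟩ takes [χ β] : ⟨e, ⟨t, t⟩⟩, giving ⟨e, e⟩.
At [[ξ ν] [[χ β] ζ]], [ξ ν] : ⟨⟨e, e⟩, ⟨t, ⟨⟨t, ⟨e, e⟩⟩, ⟨e, t⟩⟩⟩⟩ takes [[χ β] ζ] : ⟨e, e⟩, giving ⟨t, ⟨⟨t, ⟨e, e⟩⟩, ⟨e, t⟩⟩⟩.
[μ [[ξ ν] [[χ β] ζ]]]: e and ⟨t, ⟨⟨t, ⟨e, e⟩⟩, ⟨e, t⟩⟩⟩ cannot combine by function application — type clash.

no type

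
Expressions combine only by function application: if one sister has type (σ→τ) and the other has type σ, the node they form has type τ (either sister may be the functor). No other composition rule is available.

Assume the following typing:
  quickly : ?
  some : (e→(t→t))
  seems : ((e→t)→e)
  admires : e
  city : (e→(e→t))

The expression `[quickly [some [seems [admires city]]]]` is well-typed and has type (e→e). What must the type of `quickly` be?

[quickly [some [seems [admires city]]]] is required to be (e→e). [some [seems [admires city]]] : (t→t) cannot yield (e→e) as functor, so quickly : ((t→t)→(e→e)).

((t→t)→(e→e))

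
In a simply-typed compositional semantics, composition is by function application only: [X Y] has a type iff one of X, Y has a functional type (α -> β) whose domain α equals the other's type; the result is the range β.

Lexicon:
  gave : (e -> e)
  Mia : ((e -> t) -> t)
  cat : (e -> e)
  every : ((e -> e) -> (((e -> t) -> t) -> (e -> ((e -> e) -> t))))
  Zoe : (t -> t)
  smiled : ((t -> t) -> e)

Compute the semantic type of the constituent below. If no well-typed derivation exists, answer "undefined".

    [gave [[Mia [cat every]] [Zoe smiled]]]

t

At [cat every], every : ((e -> e) -> (((e -> t) -> t) -> (e -> ((e -> e) -> t)))) takes cat : (e -> e), giving (((e -> t) -> t) -> (e -> ((e -> e) -> t))).
At [Mia [cat every]], [cat every] : (((e -> t) -> t) -> (e -> ((e -> e) -> t))) takes Mia : ((e -> t) -> t), giving (e -> ((e -> e) -> t)).
At [Zoe smiled], smiled : ((t -> t) -> e) takes Zoe : (t -> t), giving e.
At [[Mia [cat every]] [Zoe smiled]], [Mia [cat every]] : (e -> ((e -> e) -> t)) takes [Zoe smiled] : e, giving ((e -> e) -> t).
At [gave [[Mia [cat every]] [Zoe smiled]]], [[Mia [cat every]] [Zoe smiled]] : ((e -> e) -> t) takes gave : (e -> e), giving t.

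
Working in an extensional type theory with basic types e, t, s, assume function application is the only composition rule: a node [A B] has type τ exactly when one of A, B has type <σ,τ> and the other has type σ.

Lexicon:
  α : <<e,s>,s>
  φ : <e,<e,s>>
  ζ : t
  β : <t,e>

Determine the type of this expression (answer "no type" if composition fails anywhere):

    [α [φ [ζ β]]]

s

At [ζ β], β : <t,e> takes ζ : t, giving e.
At [φ [ζ β]], φ : <e,<e,s>> takes [ζ β] : e, giving <e,s>.
At [α [φ [ζ β]]], α : <<e,s>,s> takes [φ [ζ β]] : <e,s>, giving s.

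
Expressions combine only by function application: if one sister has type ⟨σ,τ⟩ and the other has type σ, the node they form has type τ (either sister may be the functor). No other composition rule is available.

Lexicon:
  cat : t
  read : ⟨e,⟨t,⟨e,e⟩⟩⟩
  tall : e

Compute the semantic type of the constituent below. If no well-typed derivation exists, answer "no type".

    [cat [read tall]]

⟨e,e⟩

[read tall]: ⟨e,⟨t,⟨e,e⟩⟩⟩ applied to e yields ⟨t,⟨e,e⟩⟩.
[cat [read tall]]: ⟨t,⟨e,e⟩⟩ applied to t yields ⟨e,e⟩.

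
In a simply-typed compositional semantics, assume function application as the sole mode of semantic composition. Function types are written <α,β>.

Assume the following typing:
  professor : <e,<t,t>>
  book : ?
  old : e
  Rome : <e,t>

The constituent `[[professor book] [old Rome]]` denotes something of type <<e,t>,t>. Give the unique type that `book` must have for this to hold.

For [[professor book] [old Rome]] to have type <<e,t>,t> with [old Rome] of type t, [professor book] must be the function: [professor book] : <t,<<e,t>,t>>.
For [professor book] to have type <t,<<e,t>,t>> with professor of type <e,<t,t>>, book must be the function: book : <<e,<t,t>>,<t,<<e,t>,t>>>.

<<e,<t,t>>,<t,<<e,t>,t>>>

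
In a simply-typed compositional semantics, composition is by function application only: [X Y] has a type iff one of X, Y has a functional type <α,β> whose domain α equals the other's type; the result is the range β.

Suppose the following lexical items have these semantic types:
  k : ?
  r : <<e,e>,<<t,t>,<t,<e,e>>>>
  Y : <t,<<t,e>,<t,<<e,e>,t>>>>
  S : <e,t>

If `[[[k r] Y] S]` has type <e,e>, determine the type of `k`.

<<<e,e>,<<t,t>,<t,<e,e>>>>,<<t,<<t,e>,<t,<<e,e>,t>>>>,<<e,t>,<e,e>>>>

For [[[k r] Y] S] to have type <e,e> with S of type <e,t>, [[k r] Y] must be the function: [[k r] Y] : <<e,t>,<e,e>>.
For [[k r] Y] to have type <<e,t>,<e,e>> with Y of type <t,<<t,e>,<t,<<e,e>,t>>>>, [k r] must be the function: [k r] : <<t,<<t,e>,<t,<<e,e>,t>>>>,<<e,t>,<e,e>>>.
For [k r] to have type <<t,<<t,e>,<t,<<e,e>,t>>>>,<<e,t>,<e,e>>> with r of type <<e,e>,<<t,t>,<t,<e,e>>>>, k must be the function: k : <<<e,e>,<<t,t>,<t,<e,e>>>>,<<t,<<t,e>,<t,<<e,e>,t>>>>,<<e,t>,<e,e>>>>.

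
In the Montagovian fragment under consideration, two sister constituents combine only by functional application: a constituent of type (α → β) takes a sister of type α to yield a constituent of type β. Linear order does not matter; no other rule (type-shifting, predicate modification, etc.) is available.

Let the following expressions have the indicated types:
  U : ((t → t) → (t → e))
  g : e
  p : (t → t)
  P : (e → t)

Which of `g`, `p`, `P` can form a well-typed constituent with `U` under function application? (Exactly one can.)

g : e — no; U wants (t → t), and g wants nothing (atomic).
p — combines: U : ((t → t) → (t → e)) takes p : (t → t) as argument, giving (t → e).
P : (e → t) — no; U wants (t → t), and P wants e.

p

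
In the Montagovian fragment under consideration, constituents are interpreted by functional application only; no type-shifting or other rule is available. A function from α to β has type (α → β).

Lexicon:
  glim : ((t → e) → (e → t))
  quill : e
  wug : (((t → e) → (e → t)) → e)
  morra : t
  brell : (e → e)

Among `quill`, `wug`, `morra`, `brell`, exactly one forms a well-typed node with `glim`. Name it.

wug

quill : e — no; glim wants (t → e), and quill wants nothing (atomic).
wug — combines: wug : (((t → e) → (e → t)) → e) takes glim : ((t → e) → (e → t)) as argument, giving e.
morra : t — no; glim wants (t → e), and morra wants nothing (atomic).
brell : (e → e) — no; glim wants (t → e), and brell wants e.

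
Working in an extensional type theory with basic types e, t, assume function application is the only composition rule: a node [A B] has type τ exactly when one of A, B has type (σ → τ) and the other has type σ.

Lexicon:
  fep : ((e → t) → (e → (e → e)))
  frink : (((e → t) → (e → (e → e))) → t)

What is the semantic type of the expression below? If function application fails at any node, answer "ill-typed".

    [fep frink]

t

[fep frink]: (((e → t) → (e → (e → e))) → t) applied to ((e → t) → (e → (e → e))) yields t.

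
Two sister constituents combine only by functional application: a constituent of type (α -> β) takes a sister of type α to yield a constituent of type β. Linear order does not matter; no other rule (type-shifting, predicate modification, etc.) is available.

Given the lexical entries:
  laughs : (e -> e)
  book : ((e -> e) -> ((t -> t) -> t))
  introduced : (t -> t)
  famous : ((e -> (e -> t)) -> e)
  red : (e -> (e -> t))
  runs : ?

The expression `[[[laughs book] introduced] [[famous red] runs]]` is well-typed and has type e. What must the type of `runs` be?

At [[[laughs book] introduced] [[famous red] runs]] (required: e): [[laughs book] introduced] is t, which is not a function with range e; hence [[famous red] runs] is the functor — type (t -> e).
At [[famous red] runs] (required: (t -> e)): [famous red] is e, which is not a function with range (t -> e); hence runs is the functor — type (e -> (t -> e)).

(e -> (t -> e))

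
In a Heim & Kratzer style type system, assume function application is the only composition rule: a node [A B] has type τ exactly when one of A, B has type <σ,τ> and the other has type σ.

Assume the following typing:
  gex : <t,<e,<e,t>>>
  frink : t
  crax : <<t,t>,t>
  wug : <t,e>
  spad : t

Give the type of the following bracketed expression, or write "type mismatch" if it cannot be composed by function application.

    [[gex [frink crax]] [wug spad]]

[frink crax]: t with <<t,t>,t> — neither is a function whose domain matches the other; composition fails here.

type mismatch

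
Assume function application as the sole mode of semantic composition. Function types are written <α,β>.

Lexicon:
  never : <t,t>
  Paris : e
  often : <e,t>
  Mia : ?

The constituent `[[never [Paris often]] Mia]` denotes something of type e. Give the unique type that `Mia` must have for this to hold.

<t,e>

[[never [Paris often]] Mia] must have type e. The sister [never [Paris often]] has type t; that is not a function onto e, so Mia must be the functor, of type <t,e>.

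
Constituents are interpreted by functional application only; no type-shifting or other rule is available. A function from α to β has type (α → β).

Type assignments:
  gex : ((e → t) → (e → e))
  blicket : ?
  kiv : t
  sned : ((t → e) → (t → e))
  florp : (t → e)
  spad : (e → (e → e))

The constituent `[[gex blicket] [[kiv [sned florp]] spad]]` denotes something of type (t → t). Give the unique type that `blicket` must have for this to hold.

(((e → t) → (e → e)) → ((e → e) → (t → t)))

[[gex blicket] [[kiv [sned florp]] spad]] is required to be (t → t). [[kiv [sned florp]] spad] : (e → e) cannot yield (t → t) as functor, so [gex blicket] : ((e → e) → (t → t)).
[gex blicket] is required to be ((e → e) → (t → t)). gex : ((e → t) → (e → e)) cannot yield ((e → e) → (t → t)) as functor, so blicket : (((e → t) → (e → e)) → ((e → e) → (t → t))).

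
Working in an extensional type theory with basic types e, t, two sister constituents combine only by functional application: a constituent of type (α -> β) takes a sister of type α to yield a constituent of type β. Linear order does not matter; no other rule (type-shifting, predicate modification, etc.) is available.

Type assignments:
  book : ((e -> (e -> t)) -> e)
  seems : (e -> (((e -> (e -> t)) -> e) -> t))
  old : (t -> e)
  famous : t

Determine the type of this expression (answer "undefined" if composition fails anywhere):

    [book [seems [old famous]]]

t

[old famous] — old of type (t -> e) combines with famous of type t: type e.
[seems [old famous]] — seems of type (e -> (((e -> (e -> t)) -> e) -> t)) combines with [old famous] of type e: type (((e -> (e -> t)) -> e) -> t).
[book [seems [old famous]]] — [seems [old famous]] of type (((e -> (e -> t)) -> e) -> t) combines with book of type ((e -> (e -> t)) -> e): type t.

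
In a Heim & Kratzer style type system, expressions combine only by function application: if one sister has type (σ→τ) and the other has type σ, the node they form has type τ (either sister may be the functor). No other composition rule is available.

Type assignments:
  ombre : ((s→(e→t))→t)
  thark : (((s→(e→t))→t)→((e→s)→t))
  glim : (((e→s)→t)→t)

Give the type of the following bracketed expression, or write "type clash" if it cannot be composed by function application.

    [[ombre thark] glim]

t

[ombre thark]: functor thark : (((s→(e→t))→t)→((e→s)→t)), argument ombre : ((s→(e→t))→t); result ((e→s)→t).
[[ombre thark] glim]: functor glim : (((e→s)→t)→t), argument [ombre thark] : ((e→s)→t); result t.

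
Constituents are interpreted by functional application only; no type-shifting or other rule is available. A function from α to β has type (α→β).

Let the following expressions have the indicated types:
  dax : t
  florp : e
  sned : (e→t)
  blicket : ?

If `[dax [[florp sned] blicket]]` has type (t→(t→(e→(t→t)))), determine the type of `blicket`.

For [dax [[florp sned] blicket]] to have type (t→(t→(e→(t→t)))) with dax of type t, [[florp sned] blicket] must be the function: [[florp sned] blicket] : (t→(t→(t→(e→(t→t))))).
For [[florp sned] blicket] to have type (t→(t→(t→(e→(t→t))))) with [florp sned] of type t, blicket must be the function: blicket : (t→(t→(t→(t→(e→(t→t)))))).

(t→(t→(t→(t→(e→(t→t))))))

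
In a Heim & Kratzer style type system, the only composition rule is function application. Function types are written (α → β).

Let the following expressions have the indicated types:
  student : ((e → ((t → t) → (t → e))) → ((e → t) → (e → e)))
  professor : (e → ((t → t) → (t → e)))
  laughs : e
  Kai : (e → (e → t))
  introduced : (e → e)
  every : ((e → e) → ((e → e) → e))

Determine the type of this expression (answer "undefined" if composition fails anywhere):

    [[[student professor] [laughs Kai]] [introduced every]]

e

[student professor]: functor student : ((e → ((t → t) → (t → e))) → ((e → t) → (e → e))), argument professor : (e → ((t → t) → (t → e))); result ((e → t) → (e → e)).
[laughs Kai]: functor Kai : (e → (e → t)), argument laughs : e; result (e → t).
[[student professor] [laughs Kai]]: functor [student professor] : ((e → t) → (e → e)), argument [laughs Kai] : (e → t); result (e → e).
[introduced every]: functor every : ((e → e) → ((e → e) → e)), argument introduced : (e → e); result ((e → e) → e).
[[[student professor] [laughs Kai]] [introduced every]]: functor [introduced every] : ((e → e) → e), argument [[student professor] [laughs Kai]] : (e → e); result e.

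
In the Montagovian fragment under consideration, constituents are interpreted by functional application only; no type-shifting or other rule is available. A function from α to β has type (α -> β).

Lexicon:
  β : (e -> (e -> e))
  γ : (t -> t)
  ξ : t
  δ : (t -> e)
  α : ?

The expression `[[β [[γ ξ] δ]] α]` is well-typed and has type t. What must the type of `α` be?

((e -> e) -> t)

[[β [[γ ξ] δ]] α] is required to be t. [β [[γ ξ] δ]] : (e -> e) cannot yield t as functor, so α : ((e -> e) -> t).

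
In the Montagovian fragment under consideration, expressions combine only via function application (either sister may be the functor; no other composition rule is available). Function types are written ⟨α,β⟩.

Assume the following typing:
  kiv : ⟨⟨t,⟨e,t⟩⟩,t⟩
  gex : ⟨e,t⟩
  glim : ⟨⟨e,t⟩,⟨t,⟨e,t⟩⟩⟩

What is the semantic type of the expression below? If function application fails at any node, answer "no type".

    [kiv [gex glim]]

t

[gex glim]: glim is ⟨⟨e,t⟩,⟨t,⟨e,t⟩⟩⟩, gex is ⟨e,t⟩; result ⟨t,⟨e,t⟩⟩.
[kiv [gex glim]]: kiv is ⟨⟨t,⟨e,t⟩⟩,t⟩, [gex glim] is ⟨t,⟨e,t⟩⟩; result t.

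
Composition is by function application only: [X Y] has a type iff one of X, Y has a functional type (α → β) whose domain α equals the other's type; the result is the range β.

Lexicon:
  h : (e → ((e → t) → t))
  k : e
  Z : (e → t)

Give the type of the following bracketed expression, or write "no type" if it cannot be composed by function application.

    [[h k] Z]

t

[h k]: (e → ((e → t) → t)) applied to e yields ((e → t) → t).
[[h k] Z]: ((e → t) → t) applied to (e → t) yields t.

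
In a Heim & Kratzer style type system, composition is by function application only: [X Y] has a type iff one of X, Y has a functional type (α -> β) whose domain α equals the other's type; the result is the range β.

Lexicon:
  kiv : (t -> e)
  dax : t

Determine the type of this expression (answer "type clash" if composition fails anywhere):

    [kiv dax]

e

[kiv dax]: functor kiv : (t -> e), argument dax : t; result e.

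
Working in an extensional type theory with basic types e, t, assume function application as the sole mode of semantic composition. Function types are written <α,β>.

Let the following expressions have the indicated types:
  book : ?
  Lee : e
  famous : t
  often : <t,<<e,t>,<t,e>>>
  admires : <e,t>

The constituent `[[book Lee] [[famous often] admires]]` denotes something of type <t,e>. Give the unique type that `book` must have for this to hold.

[[book Lee] [[famous often] admires]] is required to be <t,e>. [[famous often] admires] : <t,e> cannot yield <t,e> as functor, so [book Lee] : <<t,e>,<t,e>>.
[book Lee] is required to be <<t,e>,<t,e>>. Lee : e cannot yield <<t,e>,<t,e>> as functor, so book : <e,<<t,e>,<t,e>>>.

<e,<<t,e>,<t,e>>>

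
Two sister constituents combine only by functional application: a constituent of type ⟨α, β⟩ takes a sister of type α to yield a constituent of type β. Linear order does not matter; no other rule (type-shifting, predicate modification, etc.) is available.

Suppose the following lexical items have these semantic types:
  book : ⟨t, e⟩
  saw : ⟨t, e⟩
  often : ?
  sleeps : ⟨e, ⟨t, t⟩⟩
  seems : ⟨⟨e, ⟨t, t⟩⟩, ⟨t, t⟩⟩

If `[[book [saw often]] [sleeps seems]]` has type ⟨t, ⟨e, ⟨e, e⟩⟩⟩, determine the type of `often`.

⟨⟨t, e⟩, ⟨⟨t, e⟩, ⟨⟨t, t⟩, ⟨t, ⟨e, ⟨e, e⟩⟩⟩⟩⟩⟩

[[book [saw often]] [sleeps seems]] is required to be ⟨t, ⟨e, ⟨e, e⟩⟩⟩. [sleeps seems] : ⟨t, t⟩ cannot yield ⟨t, ⟨e, ⟨e, e⟩⟩⟩ as functor, so [book [saw often]] : ⟨⟨t, t⟩, ⟨t, ⟨e, ⟨e, e⟩⟩⟩⟩.
[book [saw often]] is required to be ⟨⟨t, t⟩, ⟨t, ⟨e, ⟨e, e⟩⟩⟩⟩. book : ⟨t, e⟩ cannot yield ⟨⟨t, t⟩, ⟨t, ⟨e, ⟨e, e⟩⟩⟩⟩ as functor, so [saw often] : ⟨⟨t, e⟩, ⟨⟨t, t⟩, ⟨t, ⟨e, ⟨e, e⟩⟩⟩⟩⟩.
[saw often] is required to be ⟨⟨t, e⟩, ⟨⟨t, t⟩, ⟨t, ⟨e, ⟨e, e⟩⟩⟩⟩⟩. saw : ⟨t, e⟩ cannot yield ⟨⟨t, e⟩, ⟨⟨t, t⟩, ⟨t, ⟨e, ⟨e, e⟩⟩⟩⟩⟩ as functor, so often : ⟨⟨t, e⟩, ⟨⟨t, e⟩, ⟨⟨t, t⟩, ⟨t, ⟨e, ⟨e, e⟩⟩⟩⟩⟩⟩.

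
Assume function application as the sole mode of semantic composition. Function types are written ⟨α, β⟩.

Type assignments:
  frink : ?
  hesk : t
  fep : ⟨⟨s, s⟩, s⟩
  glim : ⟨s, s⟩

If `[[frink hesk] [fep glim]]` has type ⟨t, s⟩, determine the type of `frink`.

[[frink hesk] [fep glim]] must have type ⟨t, s⟩. The sister [fep glim] has type s; that is not a function onto ⟨t, s⟩, so [frink hesk] must be the functor, of type ⟨s, ⟨t, s⟩⟩.
[frink hesk] must have type ⟨s, ⟨t, s⟩⟩. The sister hesk has type t; that is not a function onto ⟨s, ⟨t, s⟩⟩, so frink must be the functor, of type ⟨t, ⟨s, ⟨t, s⟩⟩⟩.

⟨t, ⟨s, ⟨t, s⟩⟩⟩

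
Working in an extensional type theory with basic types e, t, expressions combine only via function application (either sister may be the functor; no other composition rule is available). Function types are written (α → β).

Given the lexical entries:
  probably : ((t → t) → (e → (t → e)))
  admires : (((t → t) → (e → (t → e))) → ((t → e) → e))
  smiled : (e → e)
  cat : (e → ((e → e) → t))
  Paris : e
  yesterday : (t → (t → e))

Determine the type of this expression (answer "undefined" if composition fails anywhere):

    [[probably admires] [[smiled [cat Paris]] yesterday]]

e

[probably admires]: admires is (((t → t) → (e → (t → e))) → ((t → e) → e)), probably is ((t → t) → (e → (t → e))); result ((t → e) → e).
[cat Paris]: cat is (e → ((e → e) → t)), Paris is e; result ((e → e) → t).
[smiled [cat Paris]]: [cat Paris] is ((e → e) → t), smiled is (e → e); result t.
[[smiled [cat Paris]] yesterday]: yesterday is (t → (t → e)), [smiled [cat Paris]] is t; result (t → e).
[[probably admires] [[smiled [cat Paris]] yesterday]]: [probably admires] is ((t → e) → e), [[smiled [cat Paris]] yesterday] is (t → e); result e.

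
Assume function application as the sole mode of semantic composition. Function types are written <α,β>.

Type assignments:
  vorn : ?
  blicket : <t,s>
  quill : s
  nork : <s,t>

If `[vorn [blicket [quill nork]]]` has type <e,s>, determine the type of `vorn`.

At [vorn [blicket [quill nork]]] (required: <e,s>): [blicket [quill nork]] is s, which is not a function with range <e,s>; hence vorn is the functor — type <s,<e,s>>.

<s,<e,s>>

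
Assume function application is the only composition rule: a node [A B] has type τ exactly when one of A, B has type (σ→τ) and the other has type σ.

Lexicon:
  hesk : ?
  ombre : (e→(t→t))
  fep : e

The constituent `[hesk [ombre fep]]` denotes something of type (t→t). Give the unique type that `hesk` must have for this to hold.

((t→t)→(t→t))

[hesk [ombre fep]] must have type (t→t). The sister [ombre fep] has type (t→t); that is not a function onto (t→t), so hesk must be the functor, of type ((t→t)→(t→t)).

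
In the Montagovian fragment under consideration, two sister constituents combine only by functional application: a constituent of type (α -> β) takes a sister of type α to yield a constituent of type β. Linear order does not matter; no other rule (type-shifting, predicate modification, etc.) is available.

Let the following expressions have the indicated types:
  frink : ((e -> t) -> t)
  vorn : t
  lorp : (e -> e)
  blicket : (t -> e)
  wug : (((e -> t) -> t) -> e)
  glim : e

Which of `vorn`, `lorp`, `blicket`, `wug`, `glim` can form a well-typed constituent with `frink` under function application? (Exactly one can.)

wug

vorn : t — frink needs (e -> t); vorn needs nothing (atomic); neither fits.
lorp : (e -> e) — frink needs (e -> t); lorp needs e; neither fits.
blicket : (t -> e) — frink needs (e -> t); blicket needs t; neither fits.
wug — combines: wug : (((e -> t) -> t) -> e) takes frink : ((e -> t) -> t) as argument, giving e.
glim : e — frink needs (e -> t); glim needs nothing (atomic); neither fits.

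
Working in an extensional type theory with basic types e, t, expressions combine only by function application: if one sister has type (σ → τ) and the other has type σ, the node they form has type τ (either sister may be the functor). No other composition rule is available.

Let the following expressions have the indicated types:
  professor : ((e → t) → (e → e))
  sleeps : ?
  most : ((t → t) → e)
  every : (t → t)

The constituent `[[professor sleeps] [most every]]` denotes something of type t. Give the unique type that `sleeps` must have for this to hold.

[[professor sleeps] [most every]] is required to be t. [most every] : e cannot yield t as functor, so [professor sleeps] : (e → t).
[professor sleeps] is required to be (e → t). professor : ((e → t) → (e → e)) cannot yield (e → t) as functor, so sleeps : (((e → t) → (e → e)) → (e → t)).

(((e → t) → (e → e)) → (e → t))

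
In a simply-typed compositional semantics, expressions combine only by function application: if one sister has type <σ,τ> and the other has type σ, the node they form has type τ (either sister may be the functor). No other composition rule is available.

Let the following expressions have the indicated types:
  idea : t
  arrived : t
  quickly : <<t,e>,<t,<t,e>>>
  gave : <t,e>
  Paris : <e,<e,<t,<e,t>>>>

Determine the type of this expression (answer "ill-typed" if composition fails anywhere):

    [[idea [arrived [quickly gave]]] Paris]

<e,<t,<e,t>>>

[quickly gave]: quickly is <<t,e>,<t,<t,e>>>, gave is <t,e>; result <t,<t,e>>.
[arrived [quickly gave]]: [quickly gave] is <t,<t,e>>, arrived is t; result <t,e>.
[idea [arrived [quickly gave]]]: [arrived [quickly gave]] is <t,e>, idea is t; result e.
[[idea [arrived [quickly gave]]] Paris]: Paris is <e,<e,<t,<e,t>>>>, [idea [arrived [quickly gave]]] is e; result <e,<t,<e,t>>>.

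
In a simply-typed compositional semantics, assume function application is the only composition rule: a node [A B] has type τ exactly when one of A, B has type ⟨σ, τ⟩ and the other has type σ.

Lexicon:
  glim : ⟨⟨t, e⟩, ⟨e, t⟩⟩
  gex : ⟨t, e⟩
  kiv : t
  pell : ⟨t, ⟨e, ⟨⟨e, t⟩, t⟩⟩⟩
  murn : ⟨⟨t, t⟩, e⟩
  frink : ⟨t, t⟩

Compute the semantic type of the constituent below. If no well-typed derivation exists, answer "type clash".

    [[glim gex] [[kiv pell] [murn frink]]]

t

[glim gex]: glim is ⟨⟨t, e⟩, ⟨e, t⟩⟩, gex is ⟨t, e⟩; result ⟨e, t⟩.
[kiv pell]: pell is ⟨t, ⟨e, ⟨⟨e, t⟩, t⟩⟩⟩, kiv is t; result ⟨e, ⟨⟨e, t⟩, t⟩⟩.
[murn frink]: murn is ⟨⟨t, t⟩, e⟩, frink is ⟨t, t⟩; result e.
[[kiv pell] [murn frink]]: [kiv pell] is ⟨e, ⟨⟨e, t⟩, t⟩⟩, [murn frink] is e; result ⟨⟨e, t⟩, t⟩.
[[glim gex] [[kiv pell] [murn frink]]]: [[kiv pell] [murn frink]] is ⟨⟨e, t⟩, t⟩, [glim gex] is ⟨e, t⟩; result t.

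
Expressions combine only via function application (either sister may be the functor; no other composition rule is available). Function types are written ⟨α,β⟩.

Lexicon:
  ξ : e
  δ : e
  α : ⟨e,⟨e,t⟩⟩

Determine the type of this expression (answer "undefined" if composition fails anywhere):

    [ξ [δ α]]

[δ α]: α is ⟨e,⟨e,t⟩⟩, δ is e; result ⟨e,t⟩.
[ξ [δ α]]: [δ α] is ⟨e,t⟩, ξ is e; result t.

t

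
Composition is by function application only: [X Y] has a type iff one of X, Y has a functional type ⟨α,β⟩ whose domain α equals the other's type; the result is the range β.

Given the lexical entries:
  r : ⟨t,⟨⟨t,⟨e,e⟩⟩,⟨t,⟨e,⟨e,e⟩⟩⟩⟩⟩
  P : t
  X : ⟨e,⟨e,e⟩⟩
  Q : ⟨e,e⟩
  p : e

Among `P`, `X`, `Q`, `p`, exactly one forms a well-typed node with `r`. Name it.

P — combines: r : ⟨t,⟨⟨t,⟨e,e⟩⟩,⟨t,⟨e,⟨e,e⟩⟩⟩⟩⟩ takes P : t as argument, giving ⟨⟨t,⟨e,e⟩⟩,⟨t,⟨e,⟨e,e⟩⟩⟩⟩.
X : ⟨e,⟨e,e⟩⟩ — neither side's domain matches the other.
Q : ⟨e,e⟩ — neither side's domain matches the other.
p : e — neither side's domain matches the other.

P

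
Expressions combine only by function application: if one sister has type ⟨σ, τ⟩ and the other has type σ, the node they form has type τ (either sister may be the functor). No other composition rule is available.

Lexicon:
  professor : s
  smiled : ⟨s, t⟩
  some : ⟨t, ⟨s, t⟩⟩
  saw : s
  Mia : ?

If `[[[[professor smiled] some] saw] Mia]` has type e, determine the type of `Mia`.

At [[[[professor smiled] some] saw] Mia] (required: e): [[[professor smiled] some] saw] is t, which is not a function with range e; hence Mia is the functor — type ⟨t, e⟩.

⟨t, e⟩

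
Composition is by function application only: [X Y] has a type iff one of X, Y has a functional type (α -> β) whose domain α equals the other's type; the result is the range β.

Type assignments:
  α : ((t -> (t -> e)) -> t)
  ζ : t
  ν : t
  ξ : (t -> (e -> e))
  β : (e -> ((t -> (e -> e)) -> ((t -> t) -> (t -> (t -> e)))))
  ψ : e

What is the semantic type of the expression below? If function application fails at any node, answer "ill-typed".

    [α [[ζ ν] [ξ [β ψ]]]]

At [ζ ν]: neither t nor t can take the other as argument; the node is ill-typed.

ill-typed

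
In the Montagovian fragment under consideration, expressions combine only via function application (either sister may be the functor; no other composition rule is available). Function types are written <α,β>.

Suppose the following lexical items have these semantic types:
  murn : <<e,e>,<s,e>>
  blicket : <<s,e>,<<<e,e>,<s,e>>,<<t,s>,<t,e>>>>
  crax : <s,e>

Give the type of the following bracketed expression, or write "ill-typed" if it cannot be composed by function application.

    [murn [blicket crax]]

[blicket crax]: blicket is <<s,e>,<<<e,e>,<s,e>>,<<t,s>,<t,e>>>>, crax is <s,e>; result <<<e,e>,<s,e>>,<<t,s>,<t,e>>>.
[murn [blicket crax]]: [blicket crax] is <<<e,e>,<s,e>>,<<t,s>,<t,e>>>, murn is <<e,e>,<s,e>>; result <<t,s>,<t,e>>.

<<t,s>,<t,e>>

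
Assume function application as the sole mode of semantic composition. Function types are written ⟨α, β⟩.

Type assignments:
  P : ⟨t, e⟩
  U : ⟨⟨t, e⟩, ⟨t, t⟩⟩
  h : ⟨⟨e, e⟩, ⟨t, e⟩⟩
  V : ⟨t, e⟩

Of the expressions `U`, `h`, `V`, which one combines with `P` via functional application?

U

U — combines: U : ⟨⟨t, e⟩, ⟨t, t⟩⟩ takes P : ⟨t, e⟩ as argument, giving ⟨t, t⟩.
h : ⟨⟨e, e⟩, ⟨t, e⟩⟩ — does not combine with P.
V : ⟨t, e⟩ — does not combine with P.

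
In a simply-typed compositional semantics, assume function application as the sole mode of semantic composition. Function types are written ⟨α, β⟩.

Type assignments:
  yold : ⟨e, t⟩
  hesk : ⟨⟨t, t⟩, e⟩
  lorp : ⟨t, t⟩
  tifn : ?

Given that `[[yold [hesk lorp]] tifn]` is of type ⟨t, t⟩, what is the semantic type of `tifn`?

⟨t, ⟨t, t⟩⟩

For [[yold [hesk lorp]] tifn] to have type ⟨t, t⟩ with [yold [hesk lorp]] of type t, tifn must be the function: tifn : ⟨t, ⟨t, t⟩⟩.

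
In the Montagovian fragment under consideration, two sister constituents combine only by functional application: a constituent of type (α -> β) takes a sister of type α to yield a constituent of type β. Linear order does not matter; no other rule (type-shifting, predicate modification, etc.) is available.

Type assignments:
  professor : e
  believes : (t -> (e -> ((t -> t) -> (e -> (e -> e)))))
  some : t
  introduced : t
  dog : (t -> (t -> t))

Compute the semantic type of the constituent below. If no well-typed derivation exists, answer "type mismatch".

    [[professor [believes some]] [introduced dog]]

[believes some] — believes of type (t -> (e -> ((t -> t) -> (e -> (e -> e))))) combines with some of type t: type (e -> ((t -> t) -> (e -> (e -> e)))).
[professor [believes some]] — [believes some] of type (e -> ((t -> t) -> (e -> (e -> e)))) combines with professor of type e: type ((t -> t) -> (e -> (e -> e))).
[introduced dog] — dog of type (t -> (t -> t)) combines with introduced of type t: type (t -> t).
[[professor [believes some]] [introduced dog]] — [professor [believes some]] of type ((t -> t) -> (e -> (e -> e))) combines with [introduced dog] of type (t -> t): type (e -> (e -> e)).

(e -> (e -> e))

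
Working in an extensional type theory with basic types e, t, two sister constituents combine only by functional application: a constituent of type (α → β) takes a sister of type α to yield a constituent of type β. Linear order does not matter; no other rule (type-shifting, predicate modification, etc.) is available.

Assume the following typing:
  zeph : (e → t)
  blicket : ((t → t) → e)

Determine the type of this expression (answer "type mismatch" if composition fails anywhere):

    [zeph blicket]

type mismatch

At [zeph blicket]: neither (e → t) nor ((t → t) → e) can take the other as argument; the node is ill-typed.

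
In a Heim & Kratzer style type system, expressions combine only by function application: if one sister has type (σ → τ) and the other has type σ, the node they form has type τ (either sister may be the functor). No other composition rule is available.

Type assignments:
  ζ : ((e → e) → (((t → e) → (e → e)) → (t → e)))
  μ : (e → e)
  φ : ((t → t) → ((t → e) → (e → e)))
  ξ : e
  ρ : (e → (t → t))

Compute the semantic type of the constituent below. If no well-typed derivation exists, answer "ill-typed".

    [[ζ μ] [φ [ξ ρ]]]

(t → e)

At [ζ μ], ζ : ((e → e) → (((t → e) → (e → e)) → (t → e))) takes μ : (e → e), giving (((t → e) → (e → e)) → (t → e)).
At [ξ ρ], ρ : (e → (t → t)) takes ξ : e, giving (t → t).
At [φ [ξ ρ]], φ : ((t → t) → ((t → e) → (e → e))) takes [ξ ρ] : (t → t), giving ((t → e) → (e → e)).
At [[ζ μ] [φ [ξ ρ]]], [ζ μ] : (((t → e) → (e → e)) → (t → e)) takes [φ [ξ ρ]] : ((t → e) → (e → e)), giving (t → e).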